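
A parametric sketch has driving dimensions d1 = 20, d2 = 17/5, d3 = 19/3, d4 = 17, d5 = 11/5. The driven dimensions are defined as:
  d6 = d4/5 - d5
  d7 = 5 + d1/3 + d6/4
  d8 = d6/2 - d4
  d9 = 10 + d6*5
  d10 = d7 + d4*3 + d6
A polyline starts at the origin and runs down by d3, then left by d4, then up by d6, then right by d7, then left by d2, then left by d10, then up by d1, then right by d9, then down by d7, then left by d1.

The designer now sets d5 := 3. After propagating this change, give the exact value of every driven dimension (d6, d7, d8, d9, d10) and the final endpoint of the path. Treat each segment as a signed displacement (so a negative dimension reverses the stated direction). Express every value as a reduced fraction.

Apply edit: d5 := 3
  d6 = d4/5 - d5 = 2/5
  d7 = 5 + d1/3 + d6/4 = 353/30
  d8 = d6/2 - d4 = -84/5
  d9 = 10 + d6*5 = 12
  d10 = d7 + d4*3 + d6 = 379/6
Walk from origin (0, 0):
  seg 1: down by d3 = 19/3 → (0, -19/3)
  seg 2: left by d4 = 17 → (-17, -19/3)
  seg 3: up by d6 = 2/5 → (-17, -89/15)
  seg 4: right by d7 = 353/30 → (-157/30, -89/15)
  seg 5: left by d2 = 17/5 → (-259/30, -89/15)
  seg 6: left by d10 = 379/6 → (-359/5, -89/15)
  seg 7: up by d1 = 20 → (-359/5, 211/15)
  seg 8: right by d9 = 12 → (-299/5, 211/15)
  seg 9: down by d7 = 353/30 → (-299/5, 23/10)
  seg 10: left by d1 = 20 → (-399/5, 23/10)

d6 = 2/5
d7 = 353/30
d8 = -84/5
d9 = 12
d10 = 379/6
endpoint = (-399/5, 23/10)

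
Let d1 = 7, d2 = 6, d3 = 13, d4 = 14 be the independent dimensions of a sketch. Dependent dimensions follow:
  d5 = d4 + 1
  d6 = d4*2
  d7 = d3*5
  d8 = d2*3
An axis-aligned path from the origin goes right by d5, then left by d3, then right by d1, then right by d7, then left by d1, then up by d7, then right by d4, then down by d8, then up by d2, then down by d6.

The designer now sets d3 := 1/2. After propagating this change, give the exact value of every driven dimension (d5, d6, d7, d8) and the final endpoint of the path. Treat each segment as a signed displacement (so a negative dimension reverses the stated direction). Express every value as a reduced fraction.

Apply edit: d3 := 1/2
  d5 = d4 + 1 = 15
  d6 = d4*2 = 28
  d7 = d3*5 = 5/2
  d8 = d2*3 = 18
Walk from origin (0, 0):
  seg 1: right by d5 = 15 → (15, 0)
  seg 2: left by d3 = 1/2 → (29/2, 0)
  seg 3: right by d1 = 7 → (43/2, 0)
  seg 4: right by d7 = 5/2 → (24, 0)
  seg 5: left by d1 = 7 → (17, 0)
  seg 6: up by d7 = 5/2 → (17, 5/2)
  seg 7: right by d4 = 14 → (31, 5/2)
  seg 8: down by d8 = 18 → (31, -31/2)
  seg 9: up by d2 = 6 → (31, -19/2)
  seg 10: down by d6 = 28 → (31, -75/2)

d5 = 15
d6 = 28
d7 = 5/2
d8 = 18
endpoint = (31, -75/2)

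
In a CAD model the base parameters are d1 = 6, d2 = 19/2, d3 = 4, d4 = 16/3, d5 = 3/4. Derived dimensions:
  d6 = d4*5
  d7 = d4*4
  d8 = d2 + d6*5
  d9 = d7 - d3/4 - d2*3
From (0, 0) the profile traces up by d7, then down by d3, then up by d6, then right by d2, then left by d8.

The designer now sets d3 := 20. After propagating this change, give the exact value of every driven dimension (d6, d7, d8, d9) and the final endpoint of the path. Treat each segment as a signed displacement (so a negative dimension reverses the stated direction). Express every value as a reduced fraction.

d6 = 80/3
d7 = 64/3
d8 = 857/6
d9 = -73/6
endpoint = (-400/3, 28)

Apply edit: d3 := 20
  d6 = d4*5 = 80/3
  d7 = d4*4 = 64/3
  d8 = d2 + d6*5 = 857/6
  d9 = d7 - d3/4 - d2*3 = -73/6
Walk from origin (0, 0):
  seg 1: up by d7 = 64/3 → (0, 64/3)
  seg 2: down by d3 = 20 → (0, 4/3)
  seg 3: up by d6 = 80/3 → (0, 28)
  seg 4: right by d2 = 19/2 → (19/2, 28)
  seg 5: left by d8 = 857/6 → (-400/3, 28)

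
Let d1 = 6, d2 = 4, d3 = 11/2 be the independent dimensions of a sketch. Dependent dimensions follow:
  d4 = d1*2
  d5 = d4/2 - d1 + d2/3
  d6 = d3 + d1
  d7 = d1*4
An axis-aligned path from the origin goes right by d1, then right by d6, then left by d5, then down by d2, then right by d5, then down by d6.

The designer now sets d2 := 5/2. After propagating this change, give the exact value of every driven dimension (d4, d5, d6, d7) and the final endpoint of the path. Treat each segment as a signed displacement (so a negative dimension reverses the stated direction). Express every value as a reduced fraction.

Apply edit: d2 := 5/2
  d4 = d1*2 = 12
  d5 = d4/2 - d1 + d2/3 = 5/6
  d6 = d3 + d1 = 23/2
  d7 = d1*4 = 24
Walk from origin (0, 0):
  seg 1: right by d1 = 6 → (6, 0)
  seg 2: right by d6 = 23/2 → (35/2, 0)
  seg 3: left by d5 = 5/6 → (50/3, 0)
  seg 4: down by d2 = 5/2 → (50/3, -5/2)
  seg 5: right by d5 = 5/6 → (35/2, -5/2)
  seg 6: down by d6 = 23/2 → (35/2, -14)

d4 = 12
d5 = 5/6
d6 = 23/2
d7 = 24
endpoint = (35/2, -14)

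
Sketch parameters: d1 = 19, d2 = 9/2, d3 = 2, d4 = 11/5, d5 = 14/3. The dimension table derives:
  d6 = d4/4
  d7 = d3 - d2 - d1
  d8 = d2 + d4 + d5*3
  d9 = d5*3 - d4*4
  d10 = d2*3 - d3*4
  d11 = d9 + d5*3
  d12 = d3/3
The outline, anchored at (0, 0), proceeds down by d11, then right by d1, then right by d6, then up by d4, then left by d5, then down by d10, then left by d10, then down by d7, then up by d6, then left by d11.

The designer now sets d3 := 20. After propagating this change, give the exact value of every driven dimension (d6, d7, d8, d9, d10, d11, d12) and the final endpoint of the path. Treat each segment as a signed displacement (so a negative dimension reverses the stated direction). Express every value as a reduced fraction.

d6 = 11/20
d7 = -7/2
d8 = 207/10
d9 = 26/5
d10 = -133/2
d11 = 96/5
d12 = 20/3
endpoint = (3731/60, 1071/20)

Apply edit: d3 := 20
  d6 = d4/4 = 11/20
  d7 = d3 - d2 - d1 = -7/2
  d8 = d2 + d4 + d5*3 = 207/10
  d9 = d5*3 - d4*4 = 26/5
  d10 = d2*3 - d3*4 = -133/2
  d11 = d9 + d5*3 = 96/5
  d12 = d3/3 = 20/3
Walk from origin (0, 0):
  seg 1: down by d11 = 96/5 → (0, -96/5)
  seg 2: right by d1 = 19 → (19, -96/5)
  seg 3: right by d6 = 11/20 → (391/20, -96/5)
  seg 4: up by d4 = 11/5 → (391/20, -17)
  seg 5: left by d5 = 14/3 → (893/60, -17)
  seg 6: down by d10 = -133/2 → (893/60, 99/2)
  seg 7: left by d10 = -133/2 → (4883/60, 99/2)
  seg 8: down by d7 = -7/2 → (4883/60, 53)
  seg 9: up by d6 = 11/20 → (4883/60, 1071/20)
  seg 10: left by d11 = 96/5 → (3731/60, 1071/20)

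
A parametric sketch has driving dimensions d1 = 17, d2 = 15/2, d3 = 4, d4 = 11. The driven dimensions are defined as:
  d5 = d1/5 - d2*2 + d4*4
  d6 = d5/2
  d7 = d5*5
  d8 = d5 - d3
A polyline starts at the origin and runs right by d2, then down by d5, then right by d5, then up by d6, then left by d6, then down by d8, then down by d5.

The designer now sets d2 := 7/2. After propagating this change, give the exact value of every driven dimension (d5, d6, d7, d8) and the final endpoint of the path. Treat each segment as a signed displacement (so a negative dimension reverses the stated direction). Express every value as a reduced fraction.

d5 = 202/5
d6 = 101/5
d7 = 202
d8 = 182/5
endpoint = (237/10, -97)

Apply edit: d2 := 7/2
  d5 = d1/5 - d2*2 + d4*4 = 202/5
  d6 = d5/2 = 101/5
  d7 = d5*5 = 202
  d8 = d5 - d3 = 182/5
Walk from origin (0, 0):
  seg 1: right by d2 = 7/2 → (7/2, 0)
  seg 2: down by d5 = 202/5 → (7/2, -202/5)
  seg 3: right by d5 = 202/5 → (439/10, -202/5)
  seg 4: up by d6 = 101/5 → (439/10, -101/5)
  seg 5: left by d6 = 101/5 → (237/10, -101/5)
  seg 6: down by d8 = 182/5 → (237/10, -283/5)
  seg 7: down by d5 = 202/5 → (237/10, -97)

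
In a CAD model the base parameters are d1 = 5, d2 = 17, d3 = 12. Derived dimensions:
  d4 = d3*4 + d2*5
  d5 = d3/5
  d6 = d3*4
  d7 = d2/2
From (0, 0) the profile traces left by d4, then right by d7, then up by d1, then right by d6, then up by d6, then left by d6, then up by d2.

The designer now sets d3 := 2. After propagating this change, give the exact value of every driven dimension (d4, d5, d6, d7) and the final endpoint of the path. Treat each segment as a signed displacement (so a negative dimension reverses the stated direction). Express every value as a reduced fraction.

d4 = 93
d5 = 2/5
d6 = 8
d7 = 17/2
endpoint = (-169/2, 30)

Apply edit: d3 := 2
  d4 = d3*4 + d2*5 = 93
  d5 = d3/5 = 2/5
  d6 = d3*4 = 8
  d7 = d2/2 = 17/2
Walk from origin (0, 0):
  seg 1: left by d4 = 93 → (-93, 0)
  seg 2: right by d7 = 17/2 → (-169/2, 0)
  seg 3: up by d1 = 5 → (-169/2, 5)
  seg 4: right by d6 = 8 → (-153/2, 5)
  seg 5: up by d6 = 8 → (-153/2, 13)
  seg 6: left by d6 = 8 → (-169/2, 13)
  seg 7: up by d2 = 17 → (-169/2, 30)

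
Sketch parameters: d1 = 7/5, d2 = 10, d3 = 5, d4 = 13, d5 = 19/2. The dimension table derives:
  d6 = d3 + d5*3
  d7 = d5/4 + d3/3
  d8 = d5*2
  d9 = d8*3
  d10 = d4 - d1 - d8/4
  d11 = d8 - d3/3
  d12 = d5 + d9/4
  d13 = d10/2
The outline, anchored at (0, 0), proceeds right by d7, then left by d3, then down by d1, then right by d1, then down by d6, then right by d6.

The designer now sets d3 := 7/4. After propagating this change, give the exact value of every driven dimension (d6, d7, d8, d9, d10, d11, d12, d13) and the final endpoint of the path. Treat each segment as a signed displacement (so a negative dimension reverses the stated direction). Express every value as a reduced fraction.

d6 = 121/4
d7 = 71/24
d8 = 19
d9 = 57
d10 = 137/20
d11 = 221/12
d12 = 95/4
d13 = 137/40
endpoint = (3943/120, -633/20)

Apply edit: d3 := 7/4
  d6 = d3 + d5*3 = 121/4
  d7 = d5/4 + d3/3 = 71/24
  d8 = d5*2 = 19
  d9 = d8*3 = 57
  d10 = d4 - d1 - d8/4 = 137/20
  d11 = d8 - d3/3 = 221/12
  d12 = d5 + d9/4 = 95/4
  d13 = d10/2 = 137/40
Walk from origin (0, 0):
  seg 1: right by d7 = 71/24 → (71/24, 0)
  seg 2: left by d3 = 7/4 → (29/24, 0)
  seg 3: down by d1 = 7/5 → (29/24, -7/5)
  seg 4: right by d1 = 7/5 → (313/120, -7/5)
  seg 5: down by d6 = 121/4 → (313/120, -633/20)
  seg 6: right by d6 = 121/4 → (3943/120, -633/20)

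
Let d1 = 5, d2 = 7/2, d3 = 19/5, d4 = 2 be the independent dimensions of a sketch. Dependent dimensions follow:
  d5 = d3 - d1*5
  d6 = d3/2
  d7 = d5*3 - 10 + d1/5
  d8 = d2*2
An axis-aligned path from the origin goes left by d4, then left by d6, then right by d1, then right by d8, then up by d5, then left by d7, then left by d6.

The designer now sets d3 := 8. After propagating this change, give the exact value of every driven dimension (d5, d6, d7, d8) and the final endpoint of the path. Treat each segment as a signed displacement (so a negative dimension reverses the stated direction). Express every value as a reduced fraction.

d5 = -17
d6 = 4
d7 = -60
d8 = 7
endpoint = (62, -17)

Apply edit: d3 := 8
  d5 = d3 - d1*5 = -17
  d6 = d3/2 = 4
  d7 = d5*3 - 10 + d1/5 = -60
  d8 = d2*2 = 7
Walk from origin (0, 0):
  seg 1: left by d4 = 2 → (-2, 0)
  seg 2: left by d6 = 4 → (-6, 0)
  seg 3: right by d1 = 5 → (-1, 0)
  seg 4: right by d8 = 7 → (6, 0)
  seg 5: up by d5 = -17 → (6, -17)
  seg 6: left by d7 = -60 → (66, -17)
  seg 7: left by d6 = 4 → (62, -17)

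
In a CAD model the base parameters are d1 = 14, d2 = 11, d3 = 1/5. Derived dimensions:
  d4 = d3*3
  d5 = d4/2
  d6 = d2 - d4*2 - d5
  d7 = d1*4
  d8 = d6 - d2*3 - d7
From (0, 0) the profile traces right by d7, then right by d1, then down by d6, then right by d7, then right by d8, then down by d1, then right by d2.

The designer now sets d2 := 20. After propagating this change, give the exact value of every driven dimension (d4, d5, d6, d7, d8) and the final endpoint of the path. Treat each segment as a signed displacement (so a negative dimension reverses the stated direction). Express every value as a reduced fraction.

Apply edit: d2 := 20
  d4 = d3*3 = 3/5
  d5 = d4/2 = 3/10
  d6 = d2 - d4*2 - d5 = 37/2
  d7 = d1*4 = 56
  d8 = d6 - d2*3 - d7 = -195/2
Walk from origin (0, 0):
  seg 1: right by d7 = 56 → (56, 0)
  seg 2: right by d1 = 14 → (70, 0)
  seg 3: down by d6 = 37/2 → (70, -37/2)
  seg 4: right by d7 = 56 → (126, -37/2)
  seg 5: right by d8 = -195/2 → (57/2, -37/2)
  seg 6: down by d1 = 14 → (57/2, -65/2)
  seg 7: right by d2 = 20 → (97/2, -65/2)

d4 = 3/5
d5 = 3/10
d6 = 37/2
d7 = 56
d8 = -195/2
endpoint = (97/2, -65/2)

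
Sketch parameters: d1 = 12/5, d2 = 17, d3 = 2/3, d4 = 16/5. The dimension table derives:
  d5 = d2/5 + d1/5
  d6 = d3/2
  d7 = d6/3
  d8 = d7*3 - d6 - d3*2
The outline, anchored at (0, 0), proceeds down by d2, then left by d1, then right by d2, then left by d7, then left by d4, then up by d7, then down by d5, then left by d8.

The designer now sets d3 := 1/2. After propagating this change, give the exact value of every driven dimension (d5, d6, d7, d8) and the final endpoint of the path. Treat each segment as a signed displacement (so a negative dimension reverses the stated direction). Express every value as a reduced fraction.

Apply edit: d3 := 1/2
  d5 = d2/5 + d1/5 = 97/25
  d6 = d3/2 = 1/4
  d7 = d6/3 = 1/12
  d8 = d7*3 - d6 - d3*2 = -1
Walk from origin (0, 0):
  seg 1: down by d2 = 17 → (0, -17)
  seg 2: left by d1 = 12/5 → (-12/5, -17)
  seg 3: right by d2 = 17 → (73/5, -17)
  seg 4: left by d7 = 1/12 → (871/60, -17)
  seg 5: left by d4 = 16/5 → (679/60, -17)
  seg 6: up by d7 = 1/12 → (679/60, -203/12)
  seg 7: down by d5 = 97/25 → (679/60, -6239/300)
  seg 8: left by d8 = -1 → (739/60, -6239/300)

d5 = 97/25
d6 = 1/4
d7 = 1/12
d8 = -1
endpoint = (739/60, -6239/300)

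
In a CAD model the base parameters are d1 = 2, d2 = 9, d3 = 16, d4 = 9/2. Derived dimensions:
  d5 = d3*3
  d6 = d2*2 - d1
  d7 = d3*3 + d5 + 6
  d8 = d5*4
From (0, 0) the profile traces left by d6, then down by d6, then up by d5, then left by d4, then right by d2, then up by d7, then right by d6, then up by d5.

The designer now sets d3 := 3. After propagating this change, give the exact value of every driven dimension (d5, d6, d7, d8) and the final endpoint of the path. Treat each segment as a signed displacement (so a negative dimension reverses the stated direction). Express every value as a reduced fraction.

Apply edit: d3 := 3
  d5 = d3*3 = 9
  d6 = d2*2 - d1 = 16
  d7 = d3*3 + d5 + 6 = 24
  d8 = d5*4 = 36
Walk from origin (0, 0):
  seg 1: left by d6 = 16 → (-16, 0)
  seg 2: down by d6 = 16 → (-16, -16)
  seg 3: up by d5 = 9 → (-16, -7)
  seg 4: left by d4 = 9/2 → (-41/2, -7)
  seg 5: right by d2 = 9 → (-23/2, -7)
  seg 6: up by d7 = 24 → (-23/2, 17)
  seg 7: right by d6 = 16 → (9/2, 17)
  seg 8: up by d5 = 9 → (9/2, 26)

d5 = 9
d6 = 16
d7 = 24
d8 = 36
endpoint = (9/2, 26)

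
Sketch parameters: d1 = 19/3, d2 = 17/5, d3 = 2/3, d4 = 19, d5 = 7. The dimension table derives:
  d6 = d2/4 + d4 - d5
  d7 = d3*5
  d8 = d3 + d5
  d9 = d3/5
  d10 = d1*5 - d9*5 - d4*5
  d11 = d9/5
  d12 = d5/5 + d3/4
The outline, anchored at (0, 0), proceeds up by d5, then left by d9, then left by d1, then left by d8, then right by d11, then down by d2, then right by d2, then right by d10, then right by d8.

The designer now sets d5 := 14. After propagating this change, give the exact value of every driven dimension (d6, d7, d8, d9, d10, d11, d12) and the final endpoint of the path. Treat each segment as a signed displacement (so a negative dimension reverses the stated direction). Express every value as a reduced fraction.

d6 = 117/20
d7 = 10/3
d8 = 44/3
d9 = 2/15
d10 = -64
d11 = 2/75
d12 = 89/30
endpoint = (-1676/25, 53/5)

Apply edit: d5 := 14
  d6 = d2/4 + d4 - d5 = 117/20
  d7 = d3*5 = 10/3
  d8 = d3 + d5 = 44/3
  d9 = d3/5 = 2/15
  d10 = d1*5 - d9*5 - d4*5 = -64
  d11 = d9/5 = 2/75
  d12 = d5/5 + d3/4 = 89/30
Walk from origin (0, 0):
  seg 1: up by d5 = 14 → (0, 14)
  seg 2: left by d9 = 2/15 → (-2/15, 14)
  seg 3: left by d1 = 19/3 → (-97/15, 14)
  seg 4: left by d8 = 44/3 → (-317/15, 14)
  seg 5: right by d11 = 2/75 → (-1583/75, 14)
  seg 6: down by d2 = 17/5 → (-1583/75, 53/5)
  seg 7: right by d2 = 17/5 → (-1328/75, 53/5)
  seg 8: right by d10 = -64 → (-6128/75, 53/5)
  seg 9: right by d8 = 44/3 → (-1676/25, 53/5)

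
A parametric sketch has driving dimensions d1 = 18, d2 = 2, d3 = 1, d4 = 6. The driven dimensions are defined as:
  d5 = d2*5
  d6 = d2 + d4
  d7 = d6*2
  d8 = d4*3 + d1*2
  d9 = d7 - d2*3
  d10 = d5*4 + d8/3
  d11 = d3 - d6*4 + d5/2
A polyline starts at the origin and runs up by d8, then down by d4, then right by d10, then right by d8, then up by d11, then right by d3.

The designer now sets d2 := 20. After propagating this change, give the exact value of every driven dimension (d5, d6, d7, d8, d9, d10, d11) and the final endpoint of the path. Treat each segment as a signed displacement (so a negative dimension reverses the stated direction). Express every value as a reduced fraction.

Apply edit: d2 := 20
  d5 = d2*5 = 100
  d6 = d2 + d4 = 26
  d7 = d6*2 = 52
  d8 = d4*3 + d1*2 = 54
  d9 = d7 - d2*3 = -8
  d10 = d5*4 + d8/3 = 418
  d11 = d3 - d6*4 + d5/2 = -53
Walk from origin (0, 0):
  seg 1: up by d8 = 54 → (0, 54)
  seg 2: down by d4 = 6 → (0, 48)
  seg 3: right by d10 = 418 → (418, 48)
  seg 4: right by d8 = 54 → (472, 48)
  seg 5: up by d11 = -53 → (472, -5)
  seg 6: right by d3 = 1 → (473, -5)

d5 = 100
d6 = 26
d7 = 52
d8 = 54
d9 = -8
d10 = 418
d11 = -53
endpoint = (473, -5)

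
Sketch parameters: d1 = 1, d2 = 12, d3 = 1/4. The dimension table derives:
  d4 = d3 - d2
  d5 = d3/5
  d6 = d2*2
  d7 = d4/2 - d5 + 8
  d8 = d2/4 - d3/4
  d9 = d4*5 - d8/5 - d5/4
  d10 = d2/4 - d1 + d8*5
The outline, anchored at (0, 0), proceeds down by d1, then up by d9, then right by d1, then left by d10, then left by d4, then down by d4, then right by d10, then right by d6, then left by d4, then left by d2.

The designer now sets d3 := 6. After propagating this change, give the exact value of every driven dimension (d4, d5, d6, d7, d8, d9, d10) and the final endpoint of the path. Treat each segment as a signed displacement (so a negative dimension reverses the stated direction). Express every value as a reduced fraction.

d4 = -6
d5 = 6/5
d6 = 24
d7 = 19/5
d8 = 3/2
d9 = -153/5
d10 = 19/2
endpoint = (25, -128/5)

Apply edit: d3 := 6
  d4 = d3 - d2 = -6
  d5 = d3/5 = 6/5
  d6 = d2*2 = 24
  d7 = d4/2 - d5 + 8 = 19/5
  d8 = d2/4 - d3/4 = 3/2
  d9 = d4*5 - d8/5 - d5/4 = -153/5
  d10 = d2/4 - d1 + d8*5 = 19/2
Walk from origin (0, 0):
  seg 1: down by d1 = 1 → (0, -1)
  seg 2: up by d9 = -153/5 → (0, -158/5)
  seg 3: right by d1 = 1 → (1, -158/5)
  seg 4: left by d10 = 19/2 → (-17/2, -158/5)
  seg 5: left by d4 = -6 → (-5/2, -158/5)
  seg 6: down by d4 = -6 → (-5/2, -128/5)
  seg 7: right by d10 = 19/2 → (7, -128/5)
  seg 8: right by d6 = 24 → (31, -128/5)
  seg 9: left by d4 = -6 → (37, -128/5)
  seg 10: left by d2 = 12 → (25, -128/5)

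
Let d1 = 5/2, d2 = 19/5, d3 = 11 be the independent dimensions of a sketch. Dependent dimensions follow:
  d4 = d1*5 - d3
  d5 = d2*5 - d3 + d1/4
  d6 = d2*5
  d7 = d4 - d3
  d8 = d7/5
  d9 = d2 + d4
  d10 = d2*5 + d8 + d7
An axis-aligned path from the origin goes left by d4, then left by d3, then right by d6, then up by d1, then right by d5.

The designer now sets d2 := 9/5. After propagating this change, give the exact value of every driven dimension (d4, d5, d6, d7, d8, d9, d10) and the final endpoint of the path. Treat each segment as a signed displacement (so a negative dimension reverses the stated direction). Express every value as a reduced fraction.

d4 = 3/2
d5 = -11/8
d6 = 9
d7 = -19/2
d8 = -19/10
d9 = 33/10
d10 = -12/5
endpoint = (-39/8, 5/2)

Apply edit: d2 := 9/5
  d4 = d1*5 - d3 = 3/2
  d5 = d2*5 - d3 + d1/4 = -11/8
  d6 = d2*5 = 9
  d7 = d4 - d3 = -19/2
  d8 = d7/5 = -19/10
  d9 = d2 + d4 = 33/10
  d10 = d2*5 + d8 + d7 = -12/5
Walk from origin (0, 0):
  seg 1: left by d4 = 3/2 → (-3/2, 0)
  seg 2: left by d3 = 11 → (-25/2, 0)
  seg 3: right by d6 = 9 → (-7/2, 0)
  seg 4: up by d1 = 5/2 → (-7/2, 5/2)
  seg 5: right by d5 = -11/8 → (-39/8, 5/2)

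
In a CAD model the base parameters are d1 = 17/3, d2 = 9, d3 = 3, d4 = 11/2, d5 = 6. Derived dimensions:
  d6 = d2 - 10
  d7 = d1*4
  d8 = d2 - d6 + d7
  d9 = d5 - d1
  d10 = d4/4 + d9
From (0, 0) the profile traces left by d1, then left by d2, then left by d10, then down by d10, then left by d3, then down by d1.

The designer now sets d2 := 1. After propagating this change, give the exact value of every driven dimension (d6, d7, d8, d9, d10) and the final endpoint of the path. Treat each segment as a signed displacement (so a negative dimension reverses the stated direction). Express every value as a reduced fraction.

Apply edit: d2 := 1
  d6 = d2 - 10 = -9
  d7 = d1*4 = 68/3
  d8 = d2 - d6 + d7 = 98/3
  d9 = d5 - d1 = 1/3
  d10 = d4/4 + d9 = 41/24
Walk from origin (0, 0):
  seg 1: left by d1 = 17/3 → (-17/3, 0)
  seg 2: left by d2 = 1 → (-20/3, 0)
  seg 3: left by d10 = 41/24 → (-67/8, 0)
  seg 4: down by d10 = 41/24 → (-67/8, -41/24)
  seg 5: left by d3 = 3 → (-91/8, -41/24)
  seg 6: down by d1 = 17/3 → (-91/8, -59/8)

d6 = -9
d7 = 68/3
d8 = 98/3
d9 = 1/3
d10 = 41/24
endpoint = (-91/8, -59/8)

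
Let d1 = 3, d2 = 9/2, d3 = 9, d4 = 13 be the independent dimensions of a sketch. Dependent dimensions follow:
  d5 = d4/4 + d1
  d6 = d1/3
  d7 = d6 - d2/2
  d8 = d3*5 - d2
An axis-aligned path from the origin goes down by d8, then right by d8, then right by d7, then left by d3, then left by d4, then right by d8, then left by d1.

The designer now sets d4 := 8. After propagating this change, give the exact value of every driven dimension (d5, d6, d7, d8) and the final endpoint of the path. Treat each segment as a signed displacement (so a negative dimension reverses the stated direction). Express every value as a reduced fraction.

Apply edit: d4 := 8
  d5 = d4/4 + d1 = 5
  d6 = d1/3 = 1
  d7 = d6 - d2/2 = -5/4
  d8 = d3*5 - d2 = 81/2
Walk from origin (0, 0):
  seg 1: down by d8 = 81/2 → (0, -81/2)
  seg 2: right by d8 = 81/2 → (81/2, -81/2)
  seg 3: right by d7 = -5/4 → (157/4, -81/2)
  seg 4: left by d3 = 9 → (121/4, -81/2)
  seg 5: left by d4 = 8 → (89/4, -81/2)
  seg 6: right by d8 = 81/2 → (251/4, -81/2)
  seg 7: left by d1 = 3 → (239/4, -81/2)

d5 = 5
d6 = 1
d7 = -5/4
d8 = 81/2
endpoint = (239/4, -81/2)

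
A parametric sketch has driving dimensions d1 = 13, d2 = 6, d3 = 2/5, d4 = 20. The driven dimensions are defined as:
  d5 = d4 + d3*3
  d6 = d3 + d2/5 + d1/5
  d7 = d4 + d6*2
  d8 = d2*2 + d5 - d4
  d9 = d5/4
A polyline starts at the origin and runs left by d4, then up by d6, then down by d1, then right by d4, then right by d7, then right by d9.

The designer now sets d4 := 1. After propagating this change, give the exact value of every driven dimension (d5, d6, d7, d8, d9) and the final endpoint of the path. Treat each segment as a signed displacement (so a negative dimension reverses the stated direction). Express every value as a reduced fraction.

d5 = 11/5
d6 = 21/5
d7 = 47/5
d8 = 66/5
d9 = 11/20
endpoint = (199/20, -44/5)

Apply edit: d4 := 1
  d5 = d4 + d3*3 = 11/5
  d6 = d3 + d2/5 + d1/5 = 21/5
  d7 = d4 + d6*2 = 47/5
  d8 = d2*2 + d5 - d4 = 66/5
  d9 = d5/4 = 11/20
Walk from origin (0, 0):
  seg 1: left by d4 = 1 → (-1, 0)
  seg 2: up by d6 = 21/5 → (-1, 21/5)
  seg 3: down by d1 = 13 → (-1, -44/5)
  seg 4: right by d4 = 1 → (0, -44/5)
  seg 5: right by d7 = 47/5 → (47/5, -44/5)
  seg 6: right by d9 = 11/20 → (199/20, -44/5)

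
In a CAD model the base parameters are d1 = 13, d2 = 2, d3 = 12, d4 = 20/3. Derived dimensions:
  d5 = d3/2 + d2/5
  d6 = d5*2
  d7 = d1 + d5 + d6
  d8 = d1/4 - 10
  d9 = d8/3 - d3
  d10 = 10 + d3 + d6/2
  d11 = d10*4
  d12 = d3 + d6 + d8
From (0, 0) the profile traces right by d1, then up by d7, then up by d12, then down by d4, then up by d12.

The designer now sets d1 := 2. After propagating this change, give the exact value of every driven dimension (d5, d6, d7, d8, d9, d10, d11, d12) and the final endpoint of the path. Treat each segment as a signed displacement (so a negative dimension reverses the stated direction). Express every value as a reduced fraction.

Apply edit: d1 := 2
  d5 = d3/2 + d2/5 = 32/5
  d6 = d5*2 = 64/5
  d7 = d1 + d5 + d6 = 106/5
  d8 = d1/4 - 10 = -19/2
  d9 = d8/3 - d3 = -91/6
  d10 = 10 + d3 + d6/2 = 142/5
  d11 = d10*4 = 568/5
  d12 = d3 + d6 + d8 = 153/10
Walk from origin (0, 0):
  seg 1: right by d1 = 2 → (2, 0)
  seg 2: up by d7 = 106/5 → (2, 106/5)
  seg 3: up by d12 = 153/10 → (2, 73/2)
  seg 4: down by d4 = 20/3 → (2, 179/6)
  seg 5: up by d12 = 153/10 → (2, 677/15)

d5 = 32/5
d6 = 64/5
d7 = 106/5
d8 = -19/2
d9 = -91/6
d10 = 142/5
d11 = 568/5
d12 = 153/10
endpoint = (2, 677/15)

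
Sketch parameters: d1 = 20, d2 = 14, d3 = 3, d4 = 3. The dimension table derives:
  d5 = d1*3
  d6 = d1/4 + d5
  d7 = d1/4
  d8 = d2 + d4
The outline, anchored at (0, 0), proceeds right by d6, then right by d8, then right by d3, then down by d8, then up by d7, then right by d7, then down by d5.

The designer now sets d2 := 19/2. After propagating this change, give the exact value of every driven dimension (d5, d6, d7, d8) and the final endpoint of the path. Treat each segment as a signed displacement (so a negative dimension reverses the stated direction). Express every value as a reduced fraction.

d5 = 60
d6 = 65
d7 = 5
d8 = 25/2
endpoint = (171/2, -135/2)

Apply edit: d2 := 19/2
  d5 = d1*3 = 60
  d6 = d1/4 + d5 = 65
  d7 = d1/4 = 5
  d8 = d2 + d4 = 25/2
Walk from origin (0, 0):
  seg 1: right by d6 = 65 → (65, 0)
  seg 2: right by d8 = 25/2 → (155/2, 0)
  seg 3: right by d3 = 3 → (161/2, 0)
  seg 4: down by d8 = 25/2 → (161/2, -25/2)
  seg 5: up by d7 = 5 → (161/2, -15/2)
  seg 6: right by d7 = 5 → (171/2, -15/2)
  seg 7: down by d5 = 60 → (171/2, -135/2)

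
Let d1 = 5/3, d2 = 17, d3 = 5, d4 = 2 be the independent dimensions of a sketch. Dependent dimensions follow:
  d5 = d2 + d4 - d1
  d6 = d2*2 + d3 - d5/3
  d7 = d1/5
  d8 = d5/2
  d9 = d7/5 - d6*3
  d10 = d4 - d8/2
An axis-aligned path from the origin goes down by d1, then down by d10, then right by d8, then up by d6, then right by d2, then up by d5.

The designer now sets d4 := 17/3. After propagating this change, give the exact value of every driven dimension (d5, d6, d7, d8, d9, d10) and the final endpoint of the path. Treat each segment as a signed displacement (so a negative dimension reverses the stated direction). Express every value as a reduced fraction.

d5 = 21
d6 = 32
d7 = 1/3
d8 = 21/2
d9 = -1439/15
d10 = 5/12
endpoint = (55/2, 611/12)

Apply edit: d4 := 17/3
  d5 = d2 + d4 - d1 = 21
  d6 = d2*2 + d3 - d5/3 = 32
  d7 = d1/5 = 1/3
  d8 = d5/2 = 21/2
  d9 = d7/5 - d6*3 = -1439/15
  d10 = d4 - d8/2 = 5/12
Walk from origin (0, 0):
  seg 1: down by d1 = 5/3 → (0, -5/3)
  seg 2: down by d10 = 5/12 → (0, -25/12)
  seg 3: right by d8 = 21/2 → (21/2, -25/12)
  seg 4: up by d6 = 32 → (21/2, 359/12)
  seg 5: right by d2 = 17 → (55/2, 359/12)
  seg 6: up by d5 = 21 → (55/2, 611/12)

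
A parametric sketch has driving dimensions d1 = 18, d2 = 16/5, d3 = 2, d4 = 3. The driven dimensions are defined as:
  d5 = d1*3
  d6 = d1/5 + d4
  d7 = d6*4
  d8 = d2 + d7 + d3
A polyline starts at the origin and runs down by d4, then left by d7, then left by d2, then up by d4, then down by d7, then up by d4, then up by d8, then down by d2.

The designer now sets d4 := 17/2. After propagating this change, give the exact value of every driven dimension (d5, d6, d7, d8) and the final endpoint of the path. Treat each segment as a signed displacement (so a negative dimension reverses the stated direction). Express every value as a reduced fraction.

d5 = 54
d6 = 121/10
d7 = 242/5
d8 = 268/5
endpoint = (-258/5, 21/2)

Apply edit: d4 := 17/2
  d5 = d1*3 = 54
  d6 = d1/5 + d4 = 121/10
  d7 = d6*4 = 242/5
  d8 = d2 + d7 + d3 = 268/5
Walk from origin (0, 0):
  seg 1: down by d4 = 17/2 → (0, -17/2)
  seg 2: left by d7 = 242/5 → (-242/5, -17/2)
  seg 3: left by d2 = 16/5 → (-258/5, -17/2)
  seg 4: up by d4 = 17/2 → (-258/5, 0)
  seg 5: down by d7 = 242/5 → (-258/5, -242/5)
  seg 6: up by d4 = 17/2 → (-258/5, -399/10)
  seg 7: up by d8 = 268/5 → (-258/5, 137/10)
  seg 8: down by d2 = 16/5 → (-258/5, 21/2)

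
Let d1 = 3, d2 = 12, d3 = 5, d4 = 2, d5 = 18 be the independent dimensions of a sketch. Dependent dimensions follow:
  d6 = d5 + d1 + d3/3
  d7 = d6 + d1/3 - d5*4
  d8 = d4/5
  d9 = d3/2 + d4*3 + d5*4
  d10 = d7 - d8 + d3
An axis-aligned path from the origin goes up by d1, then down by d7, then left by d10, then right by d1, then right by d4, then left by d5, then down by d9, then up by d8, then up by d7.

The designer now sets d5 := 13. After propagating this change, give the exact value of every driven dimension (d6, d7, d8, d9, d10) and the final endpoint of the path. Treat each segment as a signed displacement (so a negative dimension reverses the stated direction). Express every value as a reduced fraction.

Apply edit: d5 := 13
  d6 = d5 + d1 + d3/3 = 53/3
  d7 = d6 + d1/3 - d5*4 = -100/3
  d8 = d4/5 = 2/5
  d9 = d3/2 + d4*3 + d5*4 = 121/2
  d10 = d7 - d8 + d3 = -431/15
Walk from origin (0, 0):
  seg 1: up by d1 = 3 → (0, 3)
  seg 2: down by d7 = -100/3 → (0, 109/3)
  seg 3: left by d10 = -431/15 → (431/15, 109/3)
  seg 4: right by d1 = 3 → (476/15, 109/3)
  seg 5: right by d4 = 2 → (506/15, 109/3)
  seg 6: left by d5 = 13 → (311/15, 109/3)
  seg 7: down by d9 = 121/2 → (311/15, -145/6)
  seg 8: up by d8 = 2/5 → (311/15, -713/30)
  seg 9: up by d7 = -100/3 → (311/15, -571/10)

d6 = 53/3
d7 = -100/3
d8 = 2/5
d9 = 121/2
d10 = -431/15
endpoint = (311/15, -571/10)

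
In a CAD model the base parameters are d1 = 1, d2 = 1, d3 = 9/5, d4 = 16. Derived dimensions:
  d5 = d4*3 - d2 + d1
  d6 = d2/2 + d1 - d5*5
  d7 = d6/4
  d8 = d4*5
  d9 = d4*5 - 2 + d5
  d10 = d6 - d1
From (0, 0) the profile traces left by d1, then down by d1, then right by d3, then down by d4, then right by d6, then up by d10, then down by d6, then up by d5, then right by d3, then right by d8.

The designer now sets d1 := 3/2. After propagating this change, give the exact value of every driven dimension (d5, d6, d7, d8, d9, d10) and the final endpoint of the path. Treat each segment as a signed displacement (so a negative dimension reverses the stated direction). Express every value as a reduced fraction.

Apply edit: d1 := 3/2
  d5 = d4*3 - d2 + d1 = 97/2
  d6 = d2/2 + d1 - d5*5 = -481/2
  d7 = d6/4 = -481/8
  d8 = d4*5 = 80
  d9 = d4*5 - 2 + d5 = 253/2
  d10 = d6 - d1 = -242
Walk from origin (0, 0):
  seg 1: left by d1 = 3/2 → (-3/2, 0)
  seg 2: down by d1 = 3/2 → (-3/2, -3/2)
  seg 3: right by d3 = 9/5 → (3/10, -3/2)
  seg 4: down by d4 = 16 → (3/10, -35/2)
  seg 5: right by d6 = -481/2 → (-1201/5, -35/2)
  seg 6: up by d10 = -242 → (-1201/5, -519/2)
  seg 7: down by d6 = -481/2 → (-1201/5, -19)
  seg 8: up by d5 = 97/2 → (-1201/5, 59/2)
  seg 9: right by d3 = 9/5 → (-1192/5, 59/2)
  seg 10: right by d8 = 80 → (-792/5, 59/2)

d5 = 97/2
d6 = -481/2
d7 = -481/8
d8 = 80
d9 = 253/2
d10 = -242
endpoint = (-792/5, 59/2)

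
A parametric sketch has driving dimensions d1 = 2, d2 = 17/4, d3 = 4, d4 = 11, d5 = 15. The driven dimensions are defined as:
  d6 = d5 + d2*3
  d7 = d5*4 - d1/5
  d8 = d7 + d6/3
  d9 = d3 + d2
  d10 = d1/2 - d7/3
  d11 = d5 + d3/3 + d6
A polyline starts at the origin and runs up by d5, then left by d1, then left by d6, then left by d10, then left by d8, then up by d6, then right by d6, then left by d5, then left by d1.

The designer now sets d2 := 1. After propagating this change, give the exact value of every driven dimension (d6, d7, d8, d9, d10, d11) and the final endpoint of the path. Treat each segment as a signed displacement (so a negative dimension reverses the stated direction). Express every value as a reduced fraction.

Apply edit: d2 := 1
  d6 = d5 + d2*3 = 18
  d7 = d5*4 - d1/5 = 298/5
  d8 = d7 + d6/3 = 328/5
  d9 = d3 + d2 = 5
  d10 = d1/2 - d7/3 = -283/15
  d11 = d5 + d3/3 + d6 = 103/3
Walk from origin (0, 0):
  seg 1: up by d5 = 15 → (0, 15)
  seg 2: left by d1 = 2 → (-2, 15)
  seg 3: left by d6 = 18 → (-20, 15)
  seg 4: left by d10 = -283/15 → (-17/15, 15)
  seg 5: left by d8 = 328/5 → (-1001/15, 15)
  seg 6: up by d6 = 18 → (-1001/15, 33)
  seg 7: right by d6 = 18 → (-731/15, 33)
  seg 8: left by d5 = 15 → (-956/15, 33)
  seg 9: left by d1 = 2 → (-986/15, 33)

d6 = 18
d7 = 298/5
d8 = 328/5
d9 = 5
d10 = -283/15
d11 = 103/3
endpoint = (-986/15, 33)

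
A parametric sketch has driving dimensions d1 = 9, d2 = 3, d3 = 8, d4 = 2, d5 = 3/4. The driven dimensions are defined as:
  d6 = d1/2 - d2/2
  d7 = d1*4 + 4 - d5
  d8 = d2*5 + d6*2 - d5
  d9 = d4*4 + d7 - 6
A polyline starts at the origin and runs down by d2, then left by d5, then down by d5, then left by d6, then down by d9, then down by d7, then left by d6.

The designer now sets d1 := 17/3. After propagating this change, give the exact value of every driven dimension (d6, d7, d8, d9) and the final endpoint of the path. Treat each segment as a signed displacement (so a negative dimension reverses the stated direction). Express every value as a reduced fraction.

Apply edit: d1 := 17/3
  d6 = d1/2 - d2/2 = 4/3
  d7 = d1*4 + 4 - d5 = 311/12
  d8 = d2*5 + d6*2 - d5 = 203/12
  d9 = d4*4 + d7 - 6 = 335/12
Walk from origin (0, 0):
  seg 1: down by d2 = 3 → (0, -3)
  seg 2: left by d5 = 3/4 → (-3/4, -3)
  seg 3: down by d5 = 3/4 → (-3/4, -15/4)
  seg 4: left by d6 = 4/3 → (-25/12, -15/4)
  seg 5: down by d9 = 335/12 → (-25/12, -95/3)
  seg 6: down by d7 = 311/12 → (-25/12, -691/12)
  seg 7: left by d6 = 4/3 → (-41/12, -691/12)

d6 = 4/3
d7 = 311/12
d8 = 203/12
d9 = 335/12
endpoint = (-41/12, -691/12)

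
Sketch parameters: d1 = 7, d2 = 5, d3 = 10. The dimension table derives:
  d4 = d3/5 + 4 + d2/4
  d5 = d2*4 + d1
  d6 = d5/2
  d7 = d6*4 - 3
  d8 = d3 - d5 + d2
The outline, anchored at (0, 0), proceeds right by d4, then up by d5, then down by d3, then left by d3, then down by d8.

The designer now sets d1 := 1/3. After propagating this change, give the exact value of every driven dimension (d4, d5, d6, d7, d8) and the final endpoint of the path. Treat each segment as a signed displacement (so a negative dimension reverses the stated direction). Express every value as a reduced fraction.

d4 = 29/4
d5 = 61/3
d6 = 61/6
d7 = 113/3
d8 = -16/3
endpoint = (-11/4, 47/3)

Apply edit: d1 := 1/3
  d4 = d3/5 + 4 + d2/4 = 29/4
  d5 = d2*4 + d1 = 61/3
  d6 = d5/2 = 61/6
  d7 = d6*4 - 3 = 113/3
  d8 = d3 - d5 + d2 = -16/3
Walk from origin (0, 0):
  seg 1: right by d4 = 29/4 → (29/4, 0)
  seg 2: up by d5 = 61/3 → (29/4, 61/3)
  seg 3: down by d3 = 10 → (29/4, 31/3)
  seg 4: left by d3 = 10 → (-11/4, 31/3)
  seg 5: down by d8 = -16/3 → (-11/4, 47/3)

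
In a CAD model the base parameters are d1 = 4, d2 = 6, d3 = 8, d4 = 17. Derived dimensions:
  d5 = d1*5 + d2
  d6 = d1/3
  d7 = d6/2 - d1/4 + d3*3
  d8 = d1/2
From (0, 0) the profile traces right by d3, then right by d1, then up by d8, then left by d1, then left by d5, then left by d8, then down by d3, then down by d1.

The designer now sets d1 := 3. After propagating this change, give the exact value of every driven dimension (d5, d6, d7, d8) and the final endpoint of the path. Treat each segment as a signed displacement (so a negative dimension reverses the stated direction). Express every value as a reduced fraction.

Apply edit: d1 := 3
  d5 = d1*5 + d2 = 21
  d6 = d1/3 = 1
  d7 = d6/2 - d1/4 + d3*3 = 95/4
  d8 = d1/2 = 3/2
Walk from origin (0, 0):
  seg 1: right by d3 = 8 → (8, 0)
  seg 2: right by d1 = 3 → (11, 0)
  seg 3: up by d8 = 3/2 → (11, 3/2)
  seg 4: left by d1 = 3 → (8, 3/2)
  seg 5: left by d5 = 21 → (-13, 3/2)
  seg 6: left by d8 = 3/2 → (-29/2, 3/2)
  seg 7: down by d3 = 8 → (-29/2, -13/2)
  seg 8: down by d1 = 3 → (-29/2, -19/2)

d5 = 21
d6 = 1
d7 = 95/4
d8 = 3/2
endpoint = (-29/2, -19/2)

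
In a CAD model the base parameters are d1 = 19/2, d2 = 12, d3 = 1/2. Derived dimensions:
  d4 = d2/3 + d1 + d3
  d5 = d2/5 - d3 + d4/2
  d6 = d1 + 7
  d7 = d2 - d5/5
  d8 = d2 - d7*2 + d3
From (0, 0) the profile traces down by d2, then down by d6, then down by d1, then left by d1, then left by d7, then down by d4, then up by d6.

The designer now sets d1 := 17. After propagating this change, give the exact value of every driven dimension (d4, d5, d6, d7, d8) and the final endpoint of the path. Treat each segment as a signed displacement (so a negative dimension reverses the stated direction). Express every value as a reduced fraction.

Apply edit: d1 := 17
  d4 = d2/3 + d1 + d3 = 43/2
  d5 = d2/5 - d3 + d4/2 = 253/20
  d6 = d1 + 7 = 24
  d7 = d2 - d5/5 = 947/100
  d8 = d2 - d7*2 + d3 = -161/25
Walk from origin (0, 0):
  seg 1: down by d2 = 12 → (0, -12)
  seg 2: down by d6 = 24 → (0, -36)
  seg 3: down by d1 = 17 → (0, -53)
  seg 4: left by d1 = 17 → (-17, -53)
  seg 5: left by d7 = 947/100 → (-2647/100, -53)
  seg 6: down by d4 = 43/2 → (-2647/100, -149/2)
  seg 7: up by d6 = 24 → (-2647/100, -101/2)

d4 = 43/2
d5 = 253/20
d6 = 24
d7 = 947/100
d8 = -161/25
endpoint = (-2647/100, -101/2)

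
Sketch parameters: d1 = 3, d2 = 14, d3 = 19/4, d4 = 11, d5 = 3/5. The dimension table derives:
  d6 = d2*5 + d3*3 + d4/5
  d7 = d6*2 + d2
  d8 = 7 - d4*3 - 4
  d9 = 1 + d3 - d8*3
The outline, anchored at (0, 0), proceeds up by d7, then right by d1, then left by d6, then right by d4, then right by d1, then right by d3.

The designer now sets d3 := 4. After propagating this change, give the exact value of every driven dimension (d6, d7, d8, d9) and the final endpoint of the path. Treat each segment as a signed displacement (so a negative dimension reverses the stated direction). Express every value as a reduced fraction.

Apply edit: d3 := 4
  d6 = d2*5 + d3*3 + d4/5 = 421/5
  d7 = d6*2 + d2 = 912/5
  d8 = 7 - d4*3 - 4 = -30
  d9 = 1 + d3 - d8*3 = 95
Walk from origin (0, 0):
  seg 1: up by d7 = 912/5 → (0, 912/5)
  seg 2: right by d1 = 3 → (3, 912/5)
  seg 3: left by d6 = 421/5 → (-406/5, 912/5)
  seg 4: right by d4 = 11 → (-351/5, 912/5)
  seg 5: right by d1 = 3 → (-336/5, 912/5)
  seg 6: right by d3 = 4 → (-316/5, 912/5)

d6 = 421/5
d7 = 912/5
d8 = -30
d9 = 95
endpoint = (-316/5, 912/5)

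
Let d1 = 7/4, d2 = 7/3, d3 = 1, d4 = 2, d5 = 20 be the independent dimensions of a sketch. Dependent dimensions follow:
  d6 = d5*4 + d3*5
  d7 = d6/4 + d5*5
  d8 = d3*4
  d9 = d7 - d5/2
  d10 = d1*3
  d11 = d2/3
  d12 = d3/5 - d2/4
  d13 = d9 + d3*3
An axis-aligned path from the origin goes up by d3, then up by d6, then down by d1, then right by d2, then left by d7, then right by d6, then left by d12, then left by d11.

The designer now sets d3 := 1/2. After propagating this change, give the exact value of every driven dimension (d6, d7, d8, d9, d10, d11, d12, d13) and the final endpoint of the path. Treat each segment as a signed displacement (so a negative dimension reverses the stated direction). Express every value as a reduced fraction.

Apply edit: d3 := 1/2
  d6 = d5*4 + d3*5 = 165/2
  d7 = d6/4 + d5*5 = 965/8
  d8 = d3*4 = 2
  d9 = d7 - d5/2 = 885/8
  d10 = d1*3 = 21/4
  d11 = d2/3 = 7/9
  d12 = d3/5 - d2/4 = -29/60
  d13 = d9 + d3*3 = 897/8
Walk from origin (0, 0):
  seg 1: up by d3 = 1/2 → (0, 1/2)
  seg 2: up by d6 = 165/2 → (0, 83)
  seg 3: down by d1 = 7/4 → (0, 325/4)
  seg 4: right by d2 = 7/3 → (7/3, 325/4)
  seg 5: left by d7 = 965/8 → (-2839/24, 325/4)
  seg 6: right by d6 = 165/2 → (-859/24, 325/4)
  seg 7: left by d12 = -29/60 → (-4237/120, 325/4)
  seg 8: left by d11 = 7/9 → (-12991/360, 325/4)

d6 = 165/2
d7 = 965/8
d8 = 2
d9 = 885/8
d10 = 21/4
d11 = 7/9
d12 = -29/60
d13 = 897/8
endpoint = (-12991/360, 325/4)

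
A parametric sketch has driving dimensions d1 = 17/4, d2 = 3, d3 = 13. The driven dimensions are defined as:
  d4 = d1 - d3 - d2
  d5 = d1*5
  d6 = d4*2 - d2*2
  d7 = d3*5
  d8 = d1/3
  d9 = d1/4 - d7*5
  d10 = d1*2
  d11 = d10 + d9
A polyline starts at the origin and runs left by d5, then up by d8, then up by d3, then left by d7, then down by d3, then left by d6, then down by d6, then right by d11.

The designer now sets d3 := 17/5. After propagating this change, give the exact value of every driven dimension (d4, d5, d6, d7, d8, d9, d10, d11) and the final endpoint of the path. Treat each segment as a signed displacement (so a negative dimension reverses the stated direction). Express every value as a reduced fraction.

d4 = -43/20
d5 = 85/4
d6 = -103/10
d7 = 17
d8 = 17/12
d9 = -1343/16
d10 = 17/2
d11 = -1207/16
endpoint = (-8271/80, 703/60)

Apply edit: d3 := 17/5
  d4 = d1 - d3 - d2 = -43/20
  d5 = d1*5 = 85/4
  d6 = d4*2 - d2*2 = -103/10
  d7 = d3*5 = 17
  d8 = d1/3 = 17/12
  d9 = d1/4 - d7*5 = -1343/16
  d10 = d1*2 = 17/2
  d11 = d10 + d9 = -1207/16
Walk from origin (0, 0):
  seg 1: left by d5 = 85/4 → (-85/4, 0)
  seg 2: up by d8 = 17/12 → (-85/4, 17/12)
  seg 3: up by d3 = 17/5 → (-85/4, 289/60)
  seg 4: left by d7 = 17 → (-153/4, 289/60)
  seg 5: down by d3 = 17/5 → (-153/4, 17/12)
  seg 6: left by d6 = -103/10 → (-559/20, 17/12)
  seg 7: down by d6 = -103/10 → (-559/20, 703/60)
  seg 8: right by d11 = -1207/16 → (-8271/80, 703/60)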